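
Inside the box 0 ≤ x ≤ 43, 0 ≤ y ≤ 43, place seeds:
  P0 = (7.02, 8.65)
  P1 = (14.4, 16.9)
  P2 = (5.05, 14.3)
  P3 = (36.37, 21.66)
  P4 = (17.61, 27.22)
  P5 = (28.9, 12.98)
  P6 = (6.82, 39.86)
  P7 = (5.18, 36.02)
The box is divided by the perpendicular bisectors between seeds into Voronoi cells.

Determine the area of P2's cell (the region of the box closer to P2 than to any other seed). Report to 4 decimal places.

1. box [0,43]×[0,43]: [(0, 0) (43, 0) (43, 43) (0, 43)]
2. ⊥bis P2·P0 via (6.035,11.475): [(0, 9.3708) (43, 24.3637) (43, 43) (0, 43)]  |A|=1123.7095
3. ⊥bis P2·P1 via (9.725,15.6): [(0, 9.3708) (10.4445, 13.0125) (2.1057, 43) (0, 43)]  |A|=207.1938
4. ⊥bis P2·P3 via (20.71,17.98): [(0, 9.3708) (10.4445, 13.0125) (2.1057, 43) (0, 43)]  |A|=207.1938
5. ⊥bis P2·P4 via (11.33,20.76): [(0, 31.7743) (0, 9.3708) (10.4445, 13.0125) (7.1639, 24.81)]  |A|=147.8319
6. ⊥bis P2·P5 via (16.975,13.64): [(0, 31.7743) (0, 9.3708) (10.4445, 13.0125) (7.1639, 24.81)]  |A|=147.8319
7. ⊥bis P2·P6 via (5.935,27.08): [(4.744, 27.1625) (0, 27.491) (0, 9.3708) (10.4445, 13.0125) (7.1639, 24.81)]  |A|=137.6719
8. ⊥bis P2·P7 via (5.115,25.16): [(6.8143, 25.1498) (0, 25.1906) (0, 9.3708) (10.4445, 13.0125) (7.1639, 24.81)]  |A|=125.4001
9. canonical 5-gon: [(6.8143, 25.1498) (0, 25.1906) (0, 9.3708) (10.4445, 13.0125) (7.1639, 24.81)]
10. shoelace: 125.4001

Area of P2's cell: 125.4001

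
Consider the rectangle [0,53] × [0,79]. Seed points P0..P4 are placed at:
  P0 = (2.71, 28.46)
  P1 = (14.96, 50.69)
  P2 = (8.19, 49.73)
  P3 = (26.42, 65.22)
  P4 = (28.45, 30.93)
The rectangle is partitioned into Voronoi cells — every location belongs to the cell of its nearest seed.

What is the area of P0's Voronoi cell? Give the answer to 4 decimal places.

1. box [0,53]×[0,79]: [(0, 0) (53, 0) (53, 79) (0, 79)]
2. ⊥bis P0·P1 via (8.835,39.575): [(0, 44.4436) (0, 0) (53, 0) (53, 15.2376)]  |A|=1581.5505
3. ⊥bis P0·P2 via (5.45,39.095): [(13.4432, 37.0356) (0, 40.4991) (0, 0) (53, 0) (53, 15.2376)]  |A|=1555.0376
4. ⊥bis P0·P3 via (14.565,46.84): [(13.4432, 37.0356) (0, 40.4991) (0, 0) (53, 0) (53, 15.2376)]  |A|=1555.0376
5. ⊥bis P0·P4 via (15.58,29.695): [(14.9556, 36.2022) (13.4432, 37.0356) (0, 40.4991) (0, 0) (18.4295, 0)]  |A|=639.4214
6. canonical 5-gon: [(14.9556, 36.2022) (13.4432, 37.0356) (0, 40.4991) (0, 0) (18.4295, 0)]
7. shoelace: 639.4214

Area of P0's cell: 639.4214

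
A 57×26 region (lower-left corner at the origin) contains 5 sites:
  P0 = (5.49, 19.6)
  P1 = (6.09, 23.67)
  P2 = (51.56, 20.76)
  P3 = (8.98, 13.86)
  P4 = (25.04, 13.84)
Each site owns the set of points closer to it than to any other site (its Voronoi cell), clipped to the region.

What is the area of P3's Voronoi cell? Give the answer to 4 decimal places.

Area of P3's cell: 295.6390

1. box [0,57]×[0,26]: [(0, 0) (57, 0) (57, 26) (0, 26)]
2. ⊥bis P3·P0 via (7.235,16.73): [(0, 12.331) (0, 0) (57, 0) (57, 26) (22.4814, 26)]  |A|=1328.3514
3. ⊥bis P3·P1 via (7.535,18.765): [(13.446, 20.5064) (0, 12.331) (0, 0) (57, 0) (57, 26) (32.0939, 26)]  |A|=1301.9473
4. ⊥bis P3·P2 via (30.27,17.31): [(29.0091, 25.0912) (13.446, 20.5064) (0, 12.331) (0, 0) (33.075, 0)]  |A|=626.5951
5. ⊥bis P3·P4 via (17.01,13.85): [(17.0196, 21.5591) (13.446, 20.5064) (0, 12.331) (0, 0) (16.9928, 0)]  |A|=295.639
6. canonical 5-gon: [(17.0196, 21.5591) (13.446, 20.5064) (0, 12.331) (0, 0) (16.9928, 0)]
7. shoelace: 295.639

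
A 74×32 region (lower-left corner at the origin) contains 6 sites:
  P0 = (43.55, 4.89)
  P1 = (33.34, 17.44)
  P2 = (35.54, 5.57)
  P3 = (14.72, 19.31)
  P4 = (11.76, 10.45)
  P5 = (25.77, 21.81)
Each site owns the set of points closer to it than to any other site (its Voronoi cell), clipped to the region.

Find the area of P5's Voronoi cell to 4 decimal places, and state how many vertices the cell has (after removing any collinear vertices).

Area of P5's cell: 223.4602 (4 vertices)

1. box [0,74]×[0,32]: [(0, 0) (74, 0) (74, 32) (0, 32)]
2. ⊥bis P5·P0 via (34.66,13.35): [(0, 0) (21.9557, 0) (52.4079, 32) (0, 32)]  |A|=1189.8183
3. ⊥bis P5·P1 via (29.555,19.625): [(0, 0) (18.2259, 0) (36.6988, 32) (0, 32)]  |A|=878.7957
4. ⊥bis P5·P2 via (30.655,13.69): [(0, 0) (7.8991, 0) (23.7206, 9.5183) (36.6988, 32) (0, 32)]  |A|=829.6489
5. ⊥bis P5·P3 via (20.245,20.56): [(22.8602, 9.0007) (23.7206, 9.5183) (36.6988, 32) (17.6568, 32)]  |A|=225.2898
6. ⊥bis P5·P4 via (18.765,16.13): [(22.2079, 11.8839) (23.8892, 9.8104) (36.6988, 32) (17.6568, 32)]  |A|=223.4602
7. canonical 4-gon: [(22.2079, 11.8839) (23.8892, 9.8104) (36.6988, 32) (17.6568, 32)]
8. shoelace: 223.4602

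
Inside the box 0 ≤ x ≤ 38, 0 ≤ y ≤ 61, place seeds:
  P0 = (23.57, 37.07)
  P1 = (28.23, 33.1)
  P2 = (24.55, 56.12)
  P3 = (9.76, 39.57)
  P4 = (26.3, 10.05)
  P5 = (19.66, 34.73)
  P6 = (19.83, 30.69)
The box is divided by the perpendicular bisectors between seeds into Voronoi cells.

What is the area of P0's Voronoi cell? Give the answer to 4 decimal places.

1. box [0,38]×[0,61]: [(0, 0) (38, 0) (38, 61) (0, 61)]
2. ⊥bis P0·P1 via (25.9,35.085): [(0, 4.6835) (38, 49.288) (38, 61) (0, 61)]  |A|=1292.5413
3. ⊥bis P0·P2 via (24.06,46.595): [(0, 47.8327) (0, 4.6835) (35.2168, 46.0211)]  |A|=759.7885
4. ⊥bis P0·P3 via (16.665,38.32): [(18.2174, 46.8956) (13.4295, 20.4471) (35.2168, 46.0211)]  |A|=226.8971
5. ⊥bis P0·P4 via (24.935,23.56): [(18.2174, 46.8956) (13.7892, 22.4339) (15.2476, 22.5812) (35.2168, 46.0211)]  |A|=225.4747
6. ⊥bis P0·P5 via (21.615,35.9): [(18.2174, 46.8956) (17.4782, 42.8123) (23.6696, 32.4669) (35.2168, 46.0211)]  |A|=136.7188
7. ⊥bis P0·P6 via (21.7,33.88): [(18.2174, 46.8956) (17.4782, 42.8123) (23.4313, 32.8651) (23.8165, 32.6393) (35.2168, 46.0211)]  |A|=136.669
8. canonical 5-gon: [(18.2174, 46.8956) (17.4782, 42.8123) (23.4313, 32.8651) (23.8165, 32.6393) (35.2168, 46.0211)]
9. shoelace: 136.669

Area of P0's cell: 136.6690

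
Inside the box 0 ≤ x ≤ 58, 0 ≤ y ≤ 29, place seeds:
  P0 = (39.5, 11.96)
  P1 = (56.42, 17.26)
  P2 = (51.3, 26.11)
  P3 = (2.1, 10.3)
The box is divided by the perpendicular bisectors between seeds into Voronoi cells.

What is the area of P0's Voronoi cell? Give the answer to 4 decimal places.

Area of P0's cell: 736.5149

1. box [0,58]×[0,29]: [(0, 0) (58, 0) (58, 29) (0, 29)]
2. ⊥bis P0·P1 via (47.96,14.61): [(0, 0) (52.5364, 0) (43.4525, 29) (0, 29)]  |A|=1391.8392
3. ⊥bis P0·P2 via (45.4,19.035): [(0, 0) (52.5364, 0) (46.989, 17.7099) (33.4504, 29) (0, 29)]  |A|=1335.3772
4. ⊥bis P0·P3 via (20.8,11.13): [(21.294, 0) (52.5364, 0) (46.989, 17.7099) (33.4504, 29) (20.0068, 29)]  |A|=736.5149
5. canonical 5-gon: [(21.294, 0) (52.5364, 0) (46.989, 17.7099) (33.4504, 29) (20.0068, 29)]
6. shoelace: 736.5149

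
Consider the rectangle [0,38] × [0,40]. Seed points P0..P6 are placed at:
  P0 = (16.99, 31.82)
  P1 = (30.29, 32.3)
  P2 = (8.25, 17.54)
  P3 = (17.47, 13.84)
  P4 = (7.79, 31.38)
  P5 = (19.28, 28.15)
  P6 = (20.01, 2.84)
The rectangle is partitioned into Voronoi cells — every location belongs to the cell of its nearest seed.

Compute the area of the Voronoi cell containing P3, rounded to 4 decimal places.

1. box [0,38]×[0,40]: [(0, 0) (38, 0) (38, 40) (0, 40)]
2. ⊥bis P3·P0 via (17.23,22.83): [(0, 22.37) (0, 0) (38, 0) (38, 23.3845)]  |A|=869.3356
3. ⊥bis P3·P1 via (23.88,23.07): [(23.9666, 23.0098) (0, 22.37) (0, 0) (38, 0) (38, 13.264)]  |A|=798.3235
4. ⊥bis P3·P2 via (12.86,15.69): [(23.9666, 23.0098) (15.709, 22.7894) (6.5636, 0) (38, 0) (38, 13.264)]  |A|=547.8281
5. ⊥bis P3·P4 via (12.63,22.61): [(23.9666, 23.0098) (15.709, 22.7894) (6.5636, 0) (38, 0) (38, 13.264)]  |A|=547.8281
6. ⊥bis P3·P5 via (18.375,20.995): [(28.7591, 19.6816) (15.1525, 21.4026) (6.5636, 0) (38, 0) (38, 13.264)]  |A|=523.6443
7. ⊥bis P3·P6 via (18.74,8.34): [(28.7591, 19.6816) (15.1525, 21.4026) (9.0087, 6.093) (38, 12.7873) (38, 13.264)]  |A|=242.5136
8. canonical 5-gon: [(28.7591, 19.6816) (15.1525, 21.4026) (9.0087, 6.093) (38, 12.7873) (38, 13.264)]
9. shoelace: 242.5136

Area of P3's cell: 242.5136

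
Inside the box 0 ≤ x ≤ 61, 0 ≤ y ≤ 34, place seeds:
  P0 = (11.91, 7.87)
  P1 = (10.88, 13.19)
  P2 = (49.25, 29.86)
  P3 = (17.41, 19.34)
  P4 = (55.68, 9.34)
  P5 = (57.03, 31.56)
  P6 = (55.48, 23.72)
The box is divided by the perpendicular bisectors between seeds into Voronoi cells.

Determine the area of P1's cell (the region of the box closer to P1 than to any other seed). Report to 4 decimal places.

1. box [0,61]×[0,34]: [(0, 0) (61, 0) (61, 34) (0, 34)]
2. ⊥bis P1·P0 via (11.395,10.53): [(0, 8.3238) (61, 20.134) (61, 34) (0, 34)]  |A|=1206.0371
3. ⊥bis P1·P2 via (30.065,21.525): [(0, 8.3238) (33.0226, 14.7173) (24.6452, 34) (0, 34)]  |A|=661.5602
4. ⊥bis P1·P3 via (14.145,16.265): [(0, 31.284) (0, 8.3238) (18.2892, 11.8648)]  |A|=209.9612
5. ⊥bis P1·P4 via (33.28,11.265): [(0, 31.284) (0, 8.3238) (18.2892, 11.8648)]  |A|=209.9612
6. ⊥bis P1·P5 via (33.955,22.375): [(0, 31.284) (0, 8.3238) (18.2892, 11.8648)]  |A|=209.9612
7. ⊥bis P1·P6 via (33.18,18.455): [(0, 31.284) (0, 8.3238) (18.2892, 11.8648)]  |A|=209.9612
8. canonical 3-gon: [(0, 31.284) (0, 8.3238) (18.2892, 11.8648)]
9. shoelace: 209.9612

Area of P1's cell: 209.9612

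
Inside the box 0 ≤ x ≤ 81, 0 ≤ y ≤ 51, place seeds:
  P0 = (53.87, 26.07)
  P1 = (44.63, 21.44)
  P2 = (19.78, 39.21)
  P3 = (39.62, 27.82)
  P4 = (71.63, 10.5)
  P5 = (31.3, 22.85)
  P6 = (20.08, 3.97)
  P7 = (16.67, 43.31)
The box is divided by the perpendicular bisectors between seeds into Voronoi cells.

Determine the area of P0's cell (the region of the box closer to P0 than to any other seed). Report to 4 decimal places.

1. box [0,81]×[0,51]: [(0, 0) (81, 0) (81, 51) (0, 51)]
2. ⊥bis P0·P1 via (49.25,23.755): [(61.1532, 0) (81, 0) (81, 51) (35.598, 51)]  |A|=1663.8438
3. ⊥bis P0·P2 via (36.825,32.64): [(40.2915, 41.6333) (61.1532, 0) (81, 0) (81, 51) (43.9019, 51)]  |A|=1624.9541
4. ⊥bis P0·P3 via (46.745,26.945): [(46.9234, 28.3981) (61.1532, 0) (81, 0) (81, 51) (49.6991, 51)]  |A|=1504.4876
5. ⊥bis P0·P4 via (62.75,18.285): [(46.9234, 28.3981) (55.9039, 10.476) (81, 39.102) (81, 51) (49.6991, 51)]  |A|=909.8771
6. ⊥bis P0·P5 via (42.585,24.46): [(46.9234, 28.3981) (55.9039, 10.476) (81, 39.102) (81, 51) (49.6991, 51)]  |A|=909.8771
7. ⊥bis P0·P6 via (36.975,15.02): [(46.9234, 28.3981) (55.9039, 10.476) (81, 39.102) (81, 51) (49.6991, 51)]  |A|=909.8771
8. ⊥bis P0·P7 via (35.27,34.69): [(46.9234, 28.3981) (55.9039, 10.476) (81, 39.102) (81, 51) (49.6991, 51)]  |A|=909.8771
9. canonical 5-gon: [(46.9234, 28.3981) (55.9039, 10.476) (81, 39.102) (81, 51) (49.6991, 51)]
10. shoelace: 909.8771

Area of P0's cell: 909.8771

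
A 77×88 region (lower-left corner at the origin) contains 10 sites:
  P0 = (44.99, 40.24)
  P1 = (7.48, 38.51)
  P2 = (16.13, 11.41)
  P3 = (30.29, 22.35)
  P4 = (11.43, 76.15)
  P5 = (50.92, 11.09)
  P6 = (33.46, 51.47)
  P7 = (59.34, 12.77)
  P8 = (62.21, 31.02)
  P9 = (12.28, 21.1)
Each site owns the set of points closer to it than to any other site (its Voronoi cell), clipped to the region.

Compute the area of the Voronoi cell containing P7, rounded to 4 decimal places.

Area of P7's cell: 458.5820

1. box [0,77]×[0,88]: [(0, 0) (77, 0) (77, 88) (0, 88)]
2. ⊥bis P7·P0 via (52.165,26.505): [(1.4269, 0) (77, 0) (77, 39.4785)]  |A|=1491.7574
3. ⊥bis P7·P1 via (33.41,25.64): [(27.4246, 13.5809) (20.6839, 0) (77, 0) (77, 39.4785)]  |A|=1360.9929
4. ⊥bis P7·P2 via (37.735,12.09): [(37.5221, 18.8557) (38.1155, 0) (77, 0) (77, 39.4785)]  |A|=1145.8622
5. ⊥bis P7·P3 via (44.815,17.56): [(46.8491, 23.728) (39.0241, 0) (77, 0) (77, 39.4785)]  |A|=1045.703
6. ⊥bis P7·P4 via (35.385,44.46): [(46.8491, 23.728) (39.0241, 0) (77, 0) (77, 39.4785)]  |A|=1045.703
7. ⊥bis P7·P5 via (55.13,11.93): [(52.2166, 26.5319) (57.5103, 0) (77, 0) (77, 39.4785)]  |A|=747.756
8. ⊥bis P7·P6 via (46.4,32.12): [(52.2166, 26.5319) (57.5103, 0) (77, 0) (77, 39.4785)]  |A|=747.756
9. ⊥bis P7·P8 via (60.775,21.895): [(52.8945, 23.1343) (57.5103, 0) (77, 0) (77, 19.3435)]  |A|=458.582
10. ⊥bis P7·P9 via (35.81,16.935): [(52.8945, 23.1343) (57.5103, 0) (77, 0) (77, 19.3435)]  |A|=458.582
11. canonical 4-gon: [(52.8945, 23.1343) (57.5103, 0) (77, 0) (77, 19.3435)]
12. shoelace: 458.582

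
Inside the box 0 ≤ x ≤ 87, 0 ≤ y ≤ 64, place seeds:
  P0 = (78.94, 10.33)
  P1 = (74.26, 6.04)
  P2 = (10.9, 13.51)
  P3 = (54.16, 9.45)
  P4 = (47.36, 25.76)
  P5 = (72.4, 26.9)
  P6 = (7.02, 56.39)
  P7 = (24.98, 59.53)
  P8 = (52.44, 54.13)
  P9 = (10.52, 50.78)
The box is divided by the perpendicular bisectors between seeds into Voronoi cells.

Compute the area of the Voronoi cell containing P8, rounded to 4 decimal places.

1. box [0,87]×[0,64]: [(0, 0) (87, 0) (87, 64) (0, 64)]
2. ⊥bis P8·P0 via (65.69,32.23): [(0, 0) (12.4193, 0) (87, 45.123) (87, 64) (0, 64)]  |A|=3885.3458
3. ⊥bis P8·P1 via (63.35,30.085): [(0, 1.341) (58.5298, 27.8979) (87, 45.123) (87, 64) (0, 64)]  |A|=3672.8642
4. ⊥bis P8·P2 via (31.67,33.82): [(43.936, 21.2762) (58.5298, 27.8979) (87, 45.123) (87, 64) (2.1584, 64)]  |A|=2250.2656
5. ⊥bis P8·P3 via (53.3,31.79): [(34.3677, 31.0612) (65.7552, 32.2695) (87, 45.123) (87, 64) (2.1584, 64)]  |A|=2082.9455
6. ⊥bis P8·P4 via (49.9,39.945): [(20.5398, 45.2023) (71.9235, 36.0014) (87, 45.123) (87, 64) (2.1584, 64)]  |A|=1728.4065
7. ⊥bis P8·P5 via (62.42,40.515): [(20.5398, 45.2023) (59.3371, 38.2552) (87, 58.5325) (87, 64) (2.1584, 64)]  |A|=1468.5403
8. ⊥bis P8·P6 via (29.73,55.26): [(29.1528, 43.66) (59.3371, 38.2552) (87, 58.5325) (87, 64) (30.1649, 64)]  |A|=1116.9369
9. ⊥bis P8·P7 via (38.71,56.83): [(35.8831, 42.4549) (59.3371, 38.2552) (87, 58.5325) (87, 64) (40.12, 64)]  |A|=940.638
10. ⊥bis P8·P9 via (31.48,52.455): [(35.8831, 42.4549) (59.3371, 38.2552) (87, 58.5325) (87, 64) (40.12, 64)]  |A|=940.638
11. canonical 5-gon: [(35.8831, 42.4549) (59.3371, 38.2552) (87, 58.5325) (87, 64) (40.12, 64)]
12. shoelace: 940.638

Area of P8's cell: 940.6380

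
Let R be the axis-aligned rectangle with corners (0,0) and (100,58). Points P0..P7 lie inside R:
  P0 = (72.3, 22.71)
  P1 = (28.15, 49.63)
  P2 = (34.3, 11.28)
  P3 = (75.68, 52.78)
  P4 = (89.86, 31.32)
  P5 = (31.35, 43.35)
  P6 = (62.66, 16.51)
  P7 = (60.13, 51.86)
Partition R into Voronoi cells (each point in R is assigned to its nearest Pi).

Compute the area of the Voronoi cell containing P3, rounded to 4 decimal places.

Area of P3's cell: 457.1770

1. box [0,100]×[0,58]: [(0, 0) (100, 0) (100, 58) (0, 58)]
2. ⊥bis P3·P0 via (73.99,37.745): [(0, 46.0618) (100, 34.8214) (100, 58) (0, 58)]  |A|=1755.8419
3. ⊥bis P3·P1 via (51.915,51.205): [(52.6481, 40.1439) (100, 34.8214) (100, 58) (51.4647, 58)]  |A|=982.1019
4. ⊥bis P3·P2 via (54.99,32.03): [(52.6481, 40.1439) (100, 34.8214) (100, 58) (51.4647, 58)]  |A|=982.1019
5. ⊥bis P3·P4 via (82.77,42.05): [(52.6481, 40.1439) (75.9256, 37.5274) (100, 53.435) (100, 58) (51.4647, 58)]  |A|=758.0458
6. ⊥bis P3·P5 via (53.515,48.065): [(51.4932, 57.5693) (55.2625, 39.8501) (75.9256, 37.5274) (100, 53.435) (100, 58) (51.4647, 58)]  |A|=735.4366
7. ⊥bis P3·P6 via (69.17,34.645): [(51.4932, 57.5693) (55.2625, 39.8501) (75.9256, 37.5274) (100, 53.435) (100, 58) (51.4647, 58)]  |A|=735.4366
8. ⊥bis P3·P7 via (67.905,52.32): [(68.7324, 38.336) (75.9256, 37.5274) (100, 53.435) (100, 58) (67.5689, 58)]  |A|=457.177
9. canonical 5-gon: [(68.7324, 38.336) (75.9256, 37.5274) (100, 53.435) (100, 58) (67.5689, 58)]
10. shoelace: 457.177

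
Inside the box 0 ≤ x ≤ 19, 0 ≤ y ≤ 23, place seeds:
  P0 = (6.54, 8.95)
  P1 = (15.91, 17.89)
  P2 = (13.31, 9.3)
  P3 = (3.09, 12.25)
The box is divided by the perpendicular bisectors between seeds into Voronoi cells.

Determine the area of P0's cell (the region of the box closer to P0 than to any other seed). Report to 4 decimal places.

Area of P0's cell: 107.6918

1. box [0,19]×[0,23]: [(0, 0) (19, 0) (19, 23) (0, 23)]
2. ⊥bis P0·P1 via (11.225,13.42): [(0, 0) (19, 0) (19, 5.271) (2.0846, 23) (0, 23)]  |A|=287.0541
3. ⊥bis P0·P2 via (9.925,9.125): [(0, 0) (10.3968, 0) (9.6158, 15.1066) (2.0846, 23) (0, 23)]  |A|=197.3386
4. ⊥bis P0·P3 via (4.815,10.6): [(0, 5.5661) (0, 0) (10.3968, 0) (9.6158, 15.1066) (9.371, 15.3631)]  |A|=107.6918
5. canonical 5-gon: [(0, 5.5661) (0, 0) (10.3968, 0) (9.6158, 15.1066) (9.371, 15.3631)]
6. shoelace: 107.6918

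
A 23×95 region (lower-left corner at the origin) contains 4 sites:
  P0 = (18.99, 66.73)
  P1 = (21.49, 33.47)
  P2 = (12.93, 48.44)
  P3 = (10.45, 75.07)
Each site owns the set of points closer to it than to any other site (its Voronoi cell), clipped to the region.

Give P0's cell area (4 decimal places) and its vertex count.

1. box [0,23]×[0,95]: [(0, 0) (23, 0) (23, 95) (0, 95)]
2. ⊥bis P0·P1 via (20.24,50.1): [(0, 48.5787) (23, 50.3075) (23, 95) (0, 95)]  |A|=1047.8097
3. ⊥bis P0·P2 via (15.96,57.585): [(0, 62.873) (23, 55.2524) (23, 95) (0, 95)]  |A|=826.5573
4. ⊥bis P0·P3 via (14.72,70.9): [(5.1988, 61.1505) (23, 55.2524) (23, 79.3786)]  |A|=214.7367
5. canonical 3-gon: [(5.1988, 61.1505) (23, 55.2524) (23, 79.3786)]
6. shoelace: 214.7367

Area of P0's cell: 214.7367 (3 vertices)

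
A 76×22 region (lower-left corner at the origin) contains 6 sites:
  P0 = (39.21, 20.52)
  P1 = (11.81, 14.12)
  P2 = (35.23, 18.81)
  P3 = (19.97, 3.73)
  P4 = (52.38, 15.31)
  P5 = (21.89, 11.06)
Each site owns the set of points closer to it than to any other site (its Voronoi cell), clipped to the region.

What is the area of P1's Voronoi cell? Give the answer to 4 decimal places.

Area of P1's cell: 322.8094

1. box [0,76]×[0,22]: [(0, 0) (76, 0) (76, 22) (0, 22)]
2. ⊥bis P1·P0 via (25.51,17.32): [(0, 0) (29.5555, 0) (24.4169, 22) (0, 22)]  |A|=593.6965
3. ⊥bis P1·P2 via (23.52,16.465): [(0, 0) (26.8172, 0) (22.4116, 22) (0, 22)]  |A|=541.5168
4. ⊥bis P1·P3 via (15.89,8.925): [(0, 0) (4.5259, 0) (23.7878, 15.1277) (22.4116, 22) (0, 22)]  |A|=372.9089
5. ⊥bis P1·P4 via (32.095,14.715): [(0, 0) (4.5259, 0) (23.7878, 15.1277) (22.4116, 22) (0, 22)]  |A|=372.9089
6. ⊥bis P1·P5 via (16.85,12.59): [(0, 0) (4.5259, 0) (15.6896, 8.7676) (19.7066, 22) (0, 22)]  |A|=322.8094
7. canonical 5-gon: [(0, 0) (4.5259, 0) (15.6896, 8.7676) (19.7066, 22) (0, 22)]
8. shoelace: 322.8094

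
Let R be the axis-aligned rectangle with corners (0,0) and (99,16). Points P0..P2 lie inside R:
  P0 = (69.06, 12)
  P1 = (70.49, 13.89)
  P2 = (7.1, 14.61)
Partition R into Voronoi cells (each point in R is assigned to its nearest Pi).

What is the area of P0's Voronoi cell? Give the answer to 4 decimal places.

Area of P0's cell: 615.2667

1. box [0,99]×[0,16]: [(0, 0) (99, 0) (99, 16) (0, 16)]
2. ⊥bis P0·P1 via (69.775,12.945): [(0, 0) (86.8841, 0) (65.7373, 16) (0, 16)]  |A|=1220.9712
3. ⊥bis P0·P2 via (38.08,13.305): [(37.5195, 0) (86.8841, 0) (65.7373, 16) (38.1935, 16)]  |A|=615.2667
4. canonical 4-gon: [(37.5195, 0) (86.8841, 0) (65.7373, 16) (38.1935, 16)]
5. shoelace: 615.2667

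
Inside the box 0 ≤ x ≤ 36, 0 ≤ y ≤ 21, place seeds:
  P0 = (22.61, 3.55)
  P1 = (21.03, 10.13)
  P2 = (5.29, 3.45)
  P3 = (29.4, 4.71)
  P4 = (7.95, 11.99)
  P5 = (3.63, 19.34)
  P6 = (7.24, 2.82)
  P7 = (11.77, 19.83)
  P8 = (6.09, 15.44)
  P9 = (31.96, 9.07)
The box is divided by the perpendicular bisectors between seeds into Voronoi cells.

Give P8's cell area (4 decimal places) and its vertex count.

1. box [0,36]×[0,21]: [(0, 0) (36, 0) (36, 21) (0, 21)]
2. ⊥bis P8·P0 via (14.35,9.495): [(0, 0) (7.5161, 0) (22.6305, 21) (0, 21)]  |A|=316.54
3. ⊥bis P8·P1 via (13.56,12.785): [(0, 0) (7.5161, 0) (10.4791, 4.1168) (16.4798, 21) (0, 21)]  |A|=264.6179
4. ⊥bis P8·P2 via (5.69,9.445): [(0, 9.8246) (12.2181, 9.0094) (16.4798, 21) (0, 21)]  |A|=167.0717
5. ⊥bis P8·P3 via (17.745,10.075): [(0, 9.8246) (12.2181, 9.0094) (16.4798, 21) (0, 21)]  |A|=167.0717
6. ⊥bis P8·P4 via (7.02,13.715): [(0, 9.9303) (15.5191, 18.2971) (16.4798, 21) (0, 21)]  |A|=108.1673
7. ⊥bis P8·P5 via (4.86,17.39): [(0, 14.3245) (0, 9.9303) (15.5191, 18.2971) (16.4798, 21) (10.5832, 21)]  |A|=72.8431
8. ⊥bis P8·P6 via (6.665,9.13): [(0, 14.3245) (0, 9.9303) (15.5191, 18.2971) (16.4798, 21) (10.5832, 21)]  |A|=72.8431
9. ⊥bis P8·P7 via (8.93,17.635): [(7.7234, 19.1961) (0, 14.3245) (0, 9.9303) (10.5068, 15.5948)]  |A|=43.7714
10. ⊥bis P8·P9 via (19.025,12.255): [(7.7234, 19.1961) (0, 14.3245) (0, 9.9303) (10.5068, 15.5948)]  |A|=43.7714
11. canonical 4-gon: [(7.7234, 19.1961) (0, 14.3245) (0, 9.9303) (10.5068, 15.5948)]
12. shoelace: 43.7714

Area of P8's cell: 43.7714 (4 vertices)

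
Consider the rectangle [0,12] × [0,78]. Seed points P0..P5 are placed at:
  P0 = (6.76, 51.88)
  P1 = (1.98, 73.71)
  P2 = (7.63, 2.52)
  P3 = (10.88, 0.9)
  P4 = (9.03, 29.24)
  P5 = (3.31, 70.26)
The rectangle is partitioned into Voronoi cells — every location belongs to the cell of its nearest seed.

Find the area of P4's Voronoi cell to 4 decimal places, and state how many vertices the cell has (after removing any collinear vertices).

1. box [0,12]×[0,78]: [(0, 0) (12, 0) (12, 78) (0, 78)]
2. ⊥bis P4·P0 via (7.895,40.56): [(0, 39.7684) (0, 0) (12, 0) (12, 40.9716)]  |A|=484.44
3. ⊥bis P4·P1 via (5.505,51.475): [(0, 39.7684) (0, 0) (12, 0) (12, 40.9716)]  |A|=484.44
4. ⊥bis P4·P2 via (8.33,15.88): [(0, 39.7684) (0, 16.3165) (12, 15.6877) (12, 40.9716)]  |A|=292.415
5. ⊥bis P4·P3 via (9.955,15.07): [(0, 39.7684) (0, 16.3165) (12, 15.6877) (12, 40.9716)]  |A|=292.415
6. ⊥bis P4·P5 via (6.17,49.75): [(0, 39.7684) (0, 16.3165) (12, 15.6877) (12, 40.9716)]  |A|=292.415
7. canonical 4-gon: [(0, 39.7684) (0, 16.3165) (12, 15.6877) (12, 40.9716)]
8. shoelace: 292.415

Area of P4's cell: 292.4150 (4 vertices)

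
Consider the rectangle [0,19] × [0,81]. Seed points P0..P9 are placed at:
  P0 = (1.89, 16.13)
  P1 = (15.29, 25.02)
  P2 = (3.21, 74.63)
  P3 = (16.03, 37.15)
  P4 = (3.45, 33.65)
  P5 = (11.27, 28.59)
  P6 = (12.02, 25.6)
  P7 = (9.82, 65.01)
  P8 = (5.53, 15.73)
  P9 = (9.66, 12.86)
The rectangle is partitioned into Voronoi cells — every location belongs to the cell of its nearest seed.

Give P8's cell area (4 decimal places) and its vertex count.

Area of P8's cell: 55.8359 (3 vertices)

1. box [0,19]×[0,81]: [(0, 0) (19, 0) (19, 81) (0, 81)]
2. ⊥bis P8·P0 via (3.71,15.93): [(1.9595, 0) (19, 0) (19, 81) (10.8605, 81)]  |A|=1019.79
3. ⊥bis P8·P1 via (10.41,20.375): [(4.8414, 26.2254) (1.9595, 0) (19, 0) (19, 11.3504)]  |A|=303.8006
4. ⊥bis P8·P2 via (4.37,45.18): [(4.8414, 26.2254) (1.9595, 0) (19, 0) (19, 11.3504)]  |A|=303.8006
5. ⊥bis P8·P3 via (10.78,26.44): [(4.8414, 26.2254) (1.9595, 0) (19, 0) (19, 11.3504)]  |A|=303.8006
6. ⊥bis P8·P4 via (4.49,24.69): [(6.1224, 24.8795) (4.675, 24.7115) (1.9595, 0) (19, 0) (19, 11.3504)]  |A|=302.7189
7. ⊥bis P8·P5 via (8.4,22.16): [(8.9407, 21.9187) (4.5819, 23.8642) (1.9595, 0) (19, 0) (19, 11.3504)]  |A|=298.4023
8. ⊥bis P8·P6 via (8.775,20.665): [(12.4075, 18.2765) (4.5366, 23.452) (1.9595, 0) (19, 0) (19, 11.3504)]  |A|=292.0973
9. ⊥bis P8·P7 via (7.675,40.37): [(12.4075, 18.2765) (4.5366, 23.452) (1.9595, 0) (19, 0) (19, 11.3504)]  |A|=292.0973
10. ⊥bis P8·P9 via (7.595,14.295): [(11.0034, 19.1997) (4.5366, 23.452) (2.7668, 7.3471)]  |A|=55.8359
11. canonical 3-gon: [(11.0034, 19.1997) (4.5366, 23.452) (2.7668, 7.3471)]
12. shoelace: 55.8359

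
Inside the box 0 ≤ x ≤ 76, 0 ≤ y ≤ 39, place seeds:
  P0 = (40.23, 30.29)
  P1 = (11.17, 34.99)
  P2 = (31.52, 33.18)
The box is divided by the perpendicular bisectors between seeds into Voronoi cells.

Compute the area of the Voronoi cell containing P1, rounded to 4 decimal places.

Area of P1's cell: 781.8626

1. box [0,76]×[0,39]: [(0, 0) (76, 0) (76, 39) (0, 39)]
2. ⊥bis P1·P0 via (25.7,32.64): [(0, 0) (20.421, 0) (26.7286, 39) (0, 39)]  |A|=919.4176
3. ⊥bis P1·P2 via (21.345,34.085): [(0, 0) (18.3134, 0) (21.7822, 39) (0, 39)]  |A|=781.8626
4. canonical 4-gon: [(0, 0) (18.3134, 0) (21.7822, 39) (0, 39)]
5. shoelace: 781.8626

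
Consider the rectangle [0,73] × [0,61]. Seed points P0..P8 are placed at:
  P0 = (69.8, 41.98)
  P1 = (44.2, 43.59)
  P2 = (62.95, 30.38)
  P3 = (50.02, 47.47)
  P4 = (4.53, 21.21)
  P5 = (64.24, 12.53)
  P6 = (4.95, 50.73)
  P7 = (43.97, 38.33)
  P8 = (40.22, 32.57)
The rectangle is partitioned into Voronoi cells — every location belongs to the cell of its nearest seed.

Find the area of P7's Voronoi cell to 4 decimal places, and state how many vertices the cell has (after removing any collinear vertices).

Area of P7's cell: 122.0555 (4 vertices)

1. box [0,73]×[0,61]: [(0, 0) (73, 0) (73, 61) (0, 61)]
2. ⊥bis P7·P0 via (56.885,40.155): [(0, 0) (62.5592, 0) (53.9394, 61) (0, 61)]  |A|=3553.2094
3. ⊥bis P7·P1 via (44.085,40.96): [(0, 42.8877) (0, 0) (62.5592, 0) (56.8501, 40.4018)]  |A|=2482.8386
4. ⊥bis P7·P2 via (53.46,34.355): [(56.0082, 40.4386) (0, 42.8877) (0, 0) (39.07, 0)]  |A|=1990.9996
5. ⊥bis P7·P3 via (46.995,42.9): [(54.8589, 37.6947) (50.339, 40.6865) (0, 42.8877) (0, 0) (39.07, 0)]  |A|=1983.0791
6. ⊥bis P7·P4 via (24.25,29.77): [(54.8589, 37.6947) (50.339, 40.6865) (18.9149, 42.0606) (37.1725, 0) (39.07, 0)]  |A|=795.7222
7. ⊥bis P7·P5 via (54.105,25.43): [(47.5716, 20.297) (54.8589, 37.6947) (50.339, 40.6865) (18.9149, 42.0606) (33.2472, 9.0429)]  |A|=689.6101
8. ⊥bis P7·P6 via (24.46,44.53): [(47.5716, 20.297) (54.8589, 37.6947) (50.339, 40.6865) (23.61, 41.8553) (21.6632, 35.7292) (33.2472, 9.0429)]  |A|=675.0291
9. ⊥bis P7·P8 via (42.095,35.45): [(51.3852, 29.4017) (54.8589, 37.6947) (50.339, 40.6865) (32.879, 41.45)]  |A|=122.0555
10. canonical 4-gon: [(51.3852, 29.4017) (54.8589, 37.6947) (50.339, 40.6865) (32.879, 41.45)]
11. shoelace: 122.0555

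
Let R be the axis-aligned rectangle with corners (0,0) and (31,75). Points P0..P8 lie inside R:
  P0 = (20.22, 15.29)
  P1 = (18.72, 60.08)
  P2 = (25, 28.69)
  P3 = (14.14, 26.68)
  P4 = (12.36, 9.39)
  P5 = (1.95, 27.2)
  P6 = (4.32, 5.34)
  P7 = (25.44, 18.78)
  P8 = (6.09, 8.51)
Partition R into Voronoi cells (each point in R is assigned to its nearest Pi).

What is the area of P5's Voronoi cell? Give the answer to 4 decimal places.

1. box [0,31]×[0,75]: [(0, 0) (31, 0) (31, 75) (0, 75)]
2. ⊥bis P5·P0 via (11.085,21.245): [(0, 4.2406) (31, 51.7947) (31, 75) (0, 75)]  |A|=1456.4534
3. ⊥bis P5·P1 via (10.335,43.64): [(0, 48.9112) (0, 4.2406) (21.8541, 37.7648)]  |A|=488.1185
4. ⊥bis P5·P2 via (13.475,27.945): [(12.5329, 42.519) (0, 48.9112) (0, 4.2406) (13.6534, 25.185)]  |A|=409.9952
5. ⊥bis P5·P3 via (8.045,26.94): [(8.791, 44.4275) (0, 48.9112) (0, 4.2406) (7.5722, 15.8563)]  |A|=297.4441
6. ⊥bis P5·P4 via (7.155,18.295): [(7.6896, 18.6074) (8.791, 44.4275) (0, 48.9112) (0, 14.1129)]  |A|=249.7529
7. ⊥bis P5·P6 via (3.135,16.27): [(3.817, 16.3439) (7.6896, 18.6074) (8.791, 44.4275) (0, 48.9112) (0, 15.9301)]  |A|=246.2847
8. ⊥bis P5·P7 via (13.695,22.99): [(3.817, 16.3439) (7.6896, 18.6074) (8.791, 44.4275) (0, 48.9112) (0, 15.9301)]  |A|=246.2847
9. ⊥bis P5·P8 via (4.02,17.855): [(7.6922, 18.6684) (8.791, 44.4275) (0, 48.9112) (0, 16.9645)]  |A|=238.5567
10. canonical 4-gon: [(7.6922, 18.6684) (8.791, 44.4275) (0, 48.9112) (0, 16.9645)]
11. shoelace: 238.5567

Area of P5's cell: 238.5567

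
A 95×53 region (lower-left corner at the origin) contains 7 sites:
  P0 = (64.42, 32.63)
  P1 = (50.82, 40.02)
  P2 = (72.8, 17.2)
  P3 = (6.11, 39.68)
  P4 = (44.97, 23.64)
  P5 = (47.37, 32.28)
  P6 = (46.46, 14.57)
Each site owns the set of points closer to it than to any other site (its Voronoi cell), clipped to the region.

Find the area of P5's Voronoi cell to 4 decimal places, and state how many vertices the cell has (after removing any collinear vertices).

Area of P5's cell: 293.1422 (4 vertices)

1. box [0,95]×[0,53]: [(0, 0) (95, 0) (95, 53) (0, 53)]
2. ⊥bis P5·P0 via (55.895,32.455): [(0, 0) (56.5612, 0) (55.4733, 53) (0, 53)]  |A|=2968.9139
3. ⊥bis P5·P1 via (49.095,36.15): [(0, 0) (56.5612, 0) (55.8812, 33.1251) (11.2924, 53) (0, 53)]  |A|=2529.8693
4. ⊥bis P5·P2 via (60.085,24.74): [(0, 0) (45.4142, 0) (56.1883, 18.1688) (55.8812, 33.1251) (11.2924, 53) (0, 53)]  |A|=2428.605
5. ⊥bis P5·P3 via (26.74,35.98): [(20.287, 0) (45.4142, 0) (56.1883, 18.1688) (55.8812, 33.1251) (28.4231, 45.3642)]  |A|=1172.1293
6. ⊥bis P5·P4 via (46.17,27.96): [(26.2919, 33.4817) (56.0436, 25.2173) (55.8812, 33.1251) (28.4231, 45.3642)]  |A|=293.1422
7. ⊥bis P5·P6 via (46.915,23.425): [(26.2919, 33.4817) (56.0436, 25.2173) (55.8812, 33.1251) (28.4231, 45.3642)]  |A|=293.1422
8. canonical 4-gon: [(26.2919, 33.4817) (56.0436, 25.2173) (55.8812, 33.1251) (28.4231, 45.3642)]
9. shoelace: 293.1422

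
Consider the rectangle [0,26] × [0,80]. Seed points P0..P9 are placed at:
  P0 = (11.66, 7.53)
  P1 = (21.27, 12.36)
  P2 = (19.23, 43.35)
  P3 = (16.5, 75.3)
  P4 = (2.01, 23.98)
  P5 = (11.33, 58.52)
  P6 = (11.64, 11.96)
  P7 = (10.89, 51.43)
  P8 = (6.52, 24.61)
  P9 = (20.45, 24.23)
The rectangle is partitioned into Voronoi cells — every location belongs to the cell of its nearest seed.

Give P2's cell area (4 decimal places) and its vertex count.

1. box [0,26]×[0,80]: [(0, 0) (26, 0) (26, 80) (0, 80)]
2. ⊥bis P2·P0 via (15.445,25.44): [(0, 28.7041) (26, 23.2094) (26, 80) (0, 80)]  |A|=1405.1255
3. ⊥bis P2·P1 via (20.25,27.855): [(0, 28.7041) (7.8729, 27.0402) (26, 28.2335) (26, 80) (0, 80)]  |A|=1359.5889
4. ⊥bis P2·P3 via (17.865,59.325): [(0, 57.7985) (0, 28.7041) (7.8729, 27.0402) (26, 28.2335) (26, 60.0201)]  |A|=811.2308
5. ⊥bis P2·P4 via (10.62,33.665): [(0, 57.7985) (0, 43.1062) (17.3688, 27.6653) (26, 28.2335) (26, 60.0201)]  |A|=675.7968
6. ⊥bis P2·P5 via (15.28,50.935): [(0.0912, 43.0252) (17.3688, 27.6653) (26, 28.2335) (26, 56.5176)]  |A|=437.5998
7. ⊥bis P2·P6 via (15.435,27.655): [(0.0912, 43.0252) (17.3688, 27.6653) (26, 28.2335) (26, 56.5176)]  |A|=437.5998
8. ⊥bis P2·P7 via (15.06,47.39): [(21.7677, 54.3136) (5.8614, 37.8954) (17.3688, 27.6653) (26, 28.2335) (26, 56.5176)]  |A|=349.4333
9. ⊥bis P2·P8 via (12.875,33.98): [(21.7677, 54.3136) (6.3533, 38.4032) (21.7594, 27.9544) (26, 28.2335) (26, 56.5176)]  |A|=318.8307
10. ⊥bis P2·P9 via (19.84,33.79): [(21.7677, 54.3136) (6.3533, 38.4032) (13.73, 33.4001) (26, 34.1831) (26, 56.5176)]  |A|=269.6627
11. canonical 5-gon: [(21.7677, 54.3136) (6.3533, 38.4032) (13.73, 33.4001) (26, 34.1831) (26, 56.5176)]
12. shoelace: 269.6627

Area of P2's cell: 269.6627 (5 vertices)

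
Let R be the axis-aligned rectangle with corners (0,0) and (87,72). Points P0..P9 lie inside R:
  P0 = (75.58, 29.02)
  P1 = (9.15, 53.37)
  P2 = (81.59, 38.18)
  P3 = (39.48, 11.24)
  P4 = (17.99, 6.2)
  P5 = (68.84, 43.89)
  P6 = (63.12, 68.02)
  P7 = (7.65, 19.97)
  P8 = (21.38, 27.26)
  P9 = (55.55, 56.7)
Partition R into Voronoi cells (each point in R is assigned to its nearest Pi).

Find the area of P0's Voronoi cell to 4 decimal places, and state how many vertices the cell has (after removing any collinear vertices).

Area of P0's cell: 891.6119 (5 vertices)

1. box [0,87]×[0,72]: [(0, 0) (87, 0) (87, 72) (0, 72)]
2. ⊥bis P0·P1 via (42.365,41.195): [(27.2649, 0) (87, 0) (87, 72) (53.6566, 72)]  |A|=3350.8248
3. ⊥bis P0·P2 via (78.585,33.6): [(47.1429, 54.2296) (27.2649, 0) (87, 0) (87, 28.0788)]  |A|=2179.2757
4. ⊥bis P0·P3 via (57.53,20.13): [(47.1429, 54.2296) (44.4088, 46.7708) (67.4444, 0) (87, 0) (87, 28.0788)]  |A|=1239.6607
5. ⊥bis P0·P4 via (46.785,17.61): [(47.1429, 54.2296) (44.4088, 46.7708) (67.4444, 0) (87, 0) (87, 28.0788)]  |A|=1239.6607
6. ⊥bis P0·P5 via (72.21,36.455): [(73.4068, 36.9975) (53.6361, 28.0361) (67.4444, 0) (87, 0) (87, 28.0788)]  |A|=891.6119
7. ⊥bis P0·P6 via (69.35,48.52): [(73.4068, 36.9975) (53.6361, 28.0361) (67.4444, 0) (87, 0) (87, 28.0788)]  |A|=891.6119
8. ⊥bis P0·P7 via (41.615,24.495): [(73.4068, 36.9975) (53.6361, 28.0361) (67.4444, 0) (87, 0) (87, 28.0788)]  |A|=891.6119
9. ⊥bis P0·P8 via (48.48,28.14): [(73.4068, 36.9975) (53.6361, 28.0361) (67.4444, 0) (87, 0) (87, 28.0788)]  |A|=891.6119
10. ⊥bis P0·P9 via (65.565,42.86): [(73.4068, 36.9975) (53.6361, 28.0361) (67.4444, 0) (87, 0) (87, 28.0788)]  |A|=891.6119
11. canonical 5-gon: [(73.4068, 36.9975) (53.6361, 28.0361) (67.4444, 0) (87, 0) (87, 28.0788)]
12. shoelace: 891.6119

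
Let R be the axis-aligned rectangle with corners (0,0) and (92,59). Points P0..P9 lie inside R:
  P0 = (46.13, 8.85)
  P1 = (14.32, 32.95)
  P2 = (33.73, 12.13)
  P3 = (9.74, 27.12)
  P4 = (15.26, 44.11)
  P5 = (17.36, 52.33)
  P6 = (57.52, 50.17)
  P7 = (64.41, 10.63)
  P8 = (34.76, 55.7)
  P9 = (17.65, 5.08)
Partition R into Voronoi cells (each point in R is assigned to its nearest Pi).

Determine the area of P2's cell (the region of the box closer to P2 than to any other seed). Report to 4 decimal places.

1. box [0,92]×[0,59]: [(0, 0) (92, 0) (92, 59) (0, 59)]
2. ⊥bis P2·P0 via (39.93,10.49): [(0, 0) (37.1552, 0) (52.7617, 59) (0, 59)]  |A|=2652.5486
3. ⊥bis P2·P1 via (24.025,22.54): [(0, 0.1421) (0, 0) (37.1552, 0) (49.3668, 46.1655)]  |A|=861.1516
4. ⊥bis P2·P3 via (21.735,19.625): [(22.9026, 21.4936) (9.4724, 0) (37.1552, 0) (49.3668, 46.1655)]  |A|=757.7265
5. ⊥bis P2·P4 via (24.495,28.12): [(38.9901, 36.4916) (22.9026, 21.4936) (9.4724, 0) (37.1552, 0) (48.2175, 41.8209)]  |A|=740.744
6. ⊥bis P2·P5 via (25.545,32.23): [(46.1138, 40.6059) (38.9901, 36.4916) (22.9026, 21.4936) (9.4724, 0) (37.1552, 0) (48.1113, 41.4193)]  |A|=740.3861
7. ⊥bis P2·P6 via (45.625,31.15): [(38.2247, 35.7781) (22.9026, 21.4936) (9.4724, 0) (37.1552, 0) (45.4276, 31.2735)]  |A|=695.2218
8. ⊥bis P2·P7 via (49.07,11.38): [(38.2247, 35.7781) (22.9026, 21.4936) (9.4724, 0) (37.1552, 0) (45.4276, 31.2735)]  |A|=695.2218
9. ⊥bis P2·P8 via (34.245,33.915): [(41.4772, 33.744) (36.1773, 33.8693) (22.9026, 21.4936) (9.4724, 0) (37.1552, 0) (45.4276, 31.2735)]  |A|=690.0355
10. ⊥bis P2·P9 via (25.69,8.605): [(41.4772, 33.744) (36.1773, 33.8693) (22.9026, 21.4936) (21.2199, 18.8006) (29.4627, 0) (37.1552, 0) (45.4276, 31.2735)]  |A|=502.1206
11. canonical 7-gon: [(41.4772, 33.744) (36.1773, 33.8693) (22.9026, 21.4936) (21.2199, 18.8006) (29.4627, 0) (37.1552, 0) (45.4276, 31.2735)]
12. shoelace: 502.1206

Area of P2's cell: 502.1206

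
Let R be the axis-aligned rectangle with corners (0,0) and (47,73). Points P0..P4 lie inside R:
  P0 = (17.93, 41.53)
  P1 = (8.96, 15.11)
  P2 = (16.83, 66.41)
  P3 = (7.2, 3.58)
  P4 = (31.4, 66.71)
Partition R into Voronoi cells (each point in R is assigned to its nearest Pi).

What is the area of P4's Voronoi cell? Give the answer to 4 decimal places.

1. box [0,47]×[0,73]: [(0, 0) (47, 0) (47, 73) (0, 73)]
2. ⊥bis P4·P0 via (24.665,54.12): [(0, 67.3145) (47, 42.1719) (47, 73) (0, 73)]  |A|=858.0689
3. ⊥bis P4·P1 via (20.18,40.91): [(0, 67.3145) (47, 42.1719) (47, 73) (0, 73)]  |A|=858.0689
4. ⊥bis P4·P2 via (24.115,66.56): [(24.3679, 54.2789) (47, 42.1719) (47, 73) (23.9824, 73)]  |A|=564.3093
5. ⊥bis P4·P3 via (19.3,35.145): [(24.3679, 54.2789) (47, 42.1719) (47, 73) (23.9824, 73)]  |A|=564.3093
6. canonical 4-gon: [(24.3679, 54.2789) (47, 42.1719) (47, 73) (23.9824, 73)]
7. shoelace: 564.3093

Area of P4's cell: 564.3093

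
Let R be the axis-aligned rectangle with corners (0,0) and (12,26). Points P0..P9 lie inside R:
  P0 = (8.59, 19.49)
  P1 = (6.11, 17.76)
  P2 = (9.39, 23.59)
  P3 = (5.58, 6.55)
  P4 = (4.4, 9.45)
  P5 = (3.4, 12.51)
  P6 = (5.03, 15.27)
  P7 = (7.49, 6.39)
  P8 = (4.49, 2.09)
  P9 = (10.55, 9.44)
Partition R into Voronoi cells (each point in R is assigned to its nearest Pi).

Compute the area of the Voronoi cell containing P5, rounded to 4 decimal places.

Area of P5's cell: 24.2755

1. box [0,12]×[0,26]: [(0, 0) (12, 0) (12, 26) (0, 26)]
2. ⊥bis P5·P0 via (5.995,16): [(0, 20.4576) (0, 0) (12, 0) (12, 11.535)]  |A|=191.9554
3. ⊥bis P5·P1 via (4.755,15.135): [(0, 17.5895) (0, 0) (12, 0) (12, 11.3952)]  |A|=173.9081
4. ⊥bis P5·P2 via (6.395,18.05): [(0, 17.5895) (0, 0) (12, 0) (12, 11.3952)]  |A|=173.9081
5. ⊥bis P5·P3 via (4.49,9.53): [(11.0002, 11.9113) (0, 17.5895) (0, 7.8877)]  |A|=53.3611
6. ⊥bis P5·P4 via (3.9,10.98): [(9.3524, 12.7618) (0, 17.5895) (0, 9.7055)]  |A|=36.8673
7. ⊥bis P5·P6 via (4.215,13.89): [(7.2749, 12.0829) (0, 16.3793) (0, 9.7055)]  |A|=24.2755
8. ⊥bis P5·P7 via (5.445,9.45): [(7.2749, 12.0829) (0, 16.3793) (0, 9.7055)]  |A|=24.2755
9. ⊥bis P5·P8 via (3.945,7.3): [(7.2749, 12.0829) (0, 16.3793) (0, 9.7055)]  |A|=24.2755
10. ⊥bis P5·P9 via (6.975,10.975): [(7.2749, 12.0829) (0, 16.3793) (0, 9.7055)]  |A|=24.2755
11. canonical 3-gon: [(7.2749, 12.0829) (0, 16.3793) (0, 9.7055)]
12. shoelace: 24.2755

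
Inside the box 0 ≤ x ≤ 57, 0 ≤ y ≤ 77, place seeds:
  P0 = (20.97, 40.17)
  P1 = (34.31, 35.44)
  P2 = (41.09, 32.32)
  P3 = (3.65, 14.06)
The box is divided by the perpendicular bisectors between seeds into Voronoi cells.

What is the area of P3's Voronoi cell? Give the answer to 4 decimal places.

Area of P3's cell: 745.3562

1. box [0,57]×[0,77]: [(0, 0) (57, 0) (57, 77) (0, 77)]
2. ⊥bis P3·P0 via (12.31,27.115): [(0, 35.2808) (0, 0) (53.186, 0)]  |A|=938.2228
3. ⊥bis P3·P1 via (18.98,24.75): [(21.6523, 20.9178) (0, 35.2808) (0, 0) (36.2388, 0)]  |A|=760.9734
4. ⊥bis P3·P2 via (22.37,23.19): [(27.7266, 12.207) (21.6523, 20.9178) (0, 35.2808) (0, 0) (33.6801, 0)]  |A|=745.3562
5. canonical 5-gon: [(27.7266, 12.207) (21.6523, 20.9178) (0, 35.2808) (0, 0) (33.6801, 0)]
6. shoelace: 745.3562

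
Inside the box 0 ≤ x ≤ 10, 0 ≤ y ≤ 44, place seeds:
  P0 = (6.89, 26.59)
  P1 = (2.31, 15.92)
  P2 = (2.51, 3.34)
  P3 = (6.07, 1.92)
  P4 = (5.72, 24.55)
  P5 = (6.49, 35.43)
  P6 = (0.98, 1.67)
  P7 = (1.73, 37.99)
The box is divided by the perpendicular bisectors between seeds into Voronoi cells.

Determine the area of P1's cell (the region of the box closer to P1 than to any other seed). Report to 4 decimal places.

1. box [0,10]×[0,44]: [(0, 0) (10, 0) (10, 44) (0, 44)]
2. ⊥bis P1·P0 via (4.6,21.255): [(0, 23.2295) (0, 0) (10, 0) (10, 18.9371)]  |A|=210.833
3. ⊥bis P1·P2 via (2.41,9.63): [(0, 23.2295) (0, 9.5917) (10, 9.7507) (10, 18.9371)]  |A|=114.1213
4. ⊥bis P1·P3 via (4.19,8.92): [(0, 23.2295) (0, 9.5917) (7.112, 9.7048) (10, 10.4804) (10, 18.9371)]  |A|=113.0675
5. ⊥bis P1·P4 via (4.015,20.235): [(0, 21.8215) (0, 9.5917) (7.112, 9.7048) (10, 10.4804) (10, 17.8701)]  |A|=100.6924
6. ⊥bis P1·P5 via (4.4,25.675): [(0, 21.8215) (0, 9.5917) (7.112, 9.7048) (10, 10.4804) (10, 17.8701)]  |A|=100.6924
7. ⊥bis P1·P6 via (1.645,8.795): [(0, 21.8215) (0, 9.5917) (7.112, 9.7048) (10, 10.4804) (10, 17.8701)]  |A|=100.6924
8. ⊥bis P1·P7 via (2.02,26.955): [(0, 21.8215) (0, 9.5917) (7.112, 9.7048) (10, 10.4804) (10, 17.8701)]  |A|=100.6924
9. canonical 5-gon: [(0, 21.8215) (0, 9.5917) (7.112, 9.7048) (10, 10.4804) (10, 17.8701)]
10. shoelace: 100.6924

Area of P1's cell: 100.6924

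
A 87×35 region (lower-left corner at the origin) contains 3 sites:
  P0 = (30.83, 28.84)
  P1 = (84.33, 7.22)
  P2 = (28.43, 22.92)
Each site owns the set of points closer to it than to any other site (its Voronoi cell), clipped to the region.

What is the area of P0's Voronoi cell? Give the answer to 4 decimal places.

1. box [0,87]×[0,35]: [(0, 0) (87, 0) (87, 35) (0, 35)]
2. ⊥bis P0·P1 via (57.58,18.03): [(0, 0) (50.2939, 0) (64.4378, 35) (0, 35)]  |A|=2007.8037
3. ⊥bis P0·P2 via (29.63,25.88): [(56.3713, 15.0389) (64.4378, 35) (7.134, 35)]  |A|=571.9221
4. canonical 3-gon: [(56.3713, 15.0389) (64.4378, 35) (7.134, 35)]
5. shoelace: 571.9221

Area of P0's cell: 571.9221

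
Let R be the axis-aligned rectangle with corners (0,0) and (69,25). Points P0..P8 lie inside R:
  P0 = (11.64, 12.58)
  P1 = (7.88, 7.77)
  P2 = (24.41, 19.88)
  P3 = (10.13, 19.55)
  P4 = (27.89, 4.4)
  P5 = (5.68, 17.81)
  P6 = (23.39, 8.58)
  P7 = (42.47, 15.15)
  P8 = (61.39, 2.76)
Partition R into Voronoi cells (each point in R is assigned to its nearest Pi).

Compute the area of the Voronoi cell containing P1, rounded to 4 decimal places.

Area of P1's cell: 163.2813

1. box [0,69]×[0,25]: [(0, 0) (69, 0) (69, 25) (0, 25)]
2. ⊥bis P1·P0 via (9.76,10.175): [(0, 17.8044) (0, 0) (22.7764, 0)]  |A|=202.7607
3. ⊥bis P1·P2 via (16.145,13.825): [(0, 17.8044) (0, 0) (22.7764, 0)]  |A|=202.7607
4. ⊥bis P1·P3 via (9.005,13.66): [(4.1044, 14.596) (0, 15.38) (0, 0) (22.7764, 0)]  |A|=197.7852
5. ⊥bis P1·P4 via (17.885,6.085): [(17.5485, 4.0867) (4.1044, 14.596) (0, 15.38) (0, 0) (16.8602, 0)]  |A|=185.6962
6. ⊥bis P1·P5 via (6.78,12.79): [(17.5485, 4.0867) (6.4947, 12.7275) (0, 11.3043) (0, 0) (16.8602, 0)]  |A|=169.5636
7. ⊥bis P1·P6 via (15.635,8.175): [(15.7762, 5.4721) (6.4947, 12.7275) (0, 11.3043) (0, 0) (16.0619, 0)]  |A|=163.2813
8. ⊥bis P1·P7 via (25.175,11.46): [(15.7762, 5.4721) (6.4947, 12.7275) (0, 11.3043) (0, 0) (16.0619, 0)]  |A|=163.2813
9. ⊥bis P1·P8 via (34.635,5.265): [(15.7762, 5.4721) (6.4947, 12.7275) (0, 11.3043) (0, 0) (16.0619, 0)]  |A|=163.2813
10. canonical 5-gon: [(15.7762, 5.4721) (6.4947, 12.7275) (0, 11.3043) (0, 0) (16.0619, 0)]
11. shoelace: 163.2813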